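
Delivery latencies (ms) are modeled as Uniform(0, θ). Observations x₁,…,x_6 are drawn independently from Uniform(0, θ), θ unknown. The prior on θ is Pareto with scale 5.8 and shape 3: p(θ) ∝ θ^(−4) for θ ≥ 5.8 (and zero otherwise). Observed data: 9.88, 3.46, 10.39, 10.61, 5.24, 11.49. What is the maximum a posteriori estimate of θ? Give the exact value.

The Uniform(0, θ) likelihood is θ^(−n) for θ ≥ max(xᵢ), zero otherwise. Here max(xᵢ) = 11.49.
Posterior ∝ θ^(−4) · θ^(−6) = θ^(−10) on θ ≥ max(5.8, 11.49) = 11.49.
This density is strictly decreasing in θ, so the posterior mode lies at the lower boundary of the support.

θ̂_MAP = 11.49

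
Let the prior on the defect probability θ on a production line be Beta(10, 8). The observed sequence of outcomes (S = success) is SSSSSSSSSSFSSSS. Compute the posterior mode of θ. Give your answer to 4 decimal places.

θ̂_MAP = 0.7419

Prior: Beta(10, 8).
Data: 14 successes in 15 trials (from the sequence). The binomial likelihood contributes θ^14(1−θ)^1, so the posterior is Beta(10+14, 8+1) = Beta(24, 9).
For Beta(a, b) with a, b > 1 the mode is (a−1)/(a+b−2) = 23/31 ≈ 0.7419.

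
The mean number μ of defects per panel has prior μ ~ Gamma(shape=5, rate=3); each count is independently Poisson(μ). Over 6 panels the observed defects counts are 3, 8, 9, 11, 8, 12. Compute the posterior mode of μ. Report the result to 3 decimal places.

Σxᵢ = 3+8+9+11+8+12 = 51, with n = 6.
Posterior ∝ μ^4e^(−3μ) · μ^51e^(−6μ) = μ^55e^(−9μ), i.e. Gamma(shape=56, rate=9).
The mode of a Gamma(a, b) with a ≥ 1 (shape–rate) is (a−1)/b = 55/9 ≈ 6.111.

μ̂_MAP = 6.111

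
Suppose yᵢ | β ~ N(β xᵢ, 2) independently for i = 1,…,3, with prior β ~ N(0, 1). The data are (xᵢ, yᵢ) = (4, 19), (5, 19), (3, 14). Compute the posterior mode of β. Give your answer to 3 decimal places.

β̂_MAP = 4.096

log p(β | y) = −Σ(yᵢ − βxᵢ)²/(2·2) − β²/(2·1) + const.
Setting the derivative to zero: Σxᵢ(yᵢ − βxᵢ)/2 − β/1 = 0, so β = Σxᵢyᵢ / (Σxᵢ² + σ²/τ²).
Σxᵢyᵢ = 4·19 + 5·19 + 3·14 = 213; Σxᵢ² = 50; σ²/τ² = 2.
β̂_MAP = 213 / (50 + 2) = 213/52 ≈ 4.096.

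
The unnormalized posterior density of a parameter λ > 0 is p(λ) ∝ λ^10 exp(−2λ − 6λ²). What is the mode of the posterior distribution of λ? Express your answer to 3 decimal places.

ℓ'(λ) = 10/λ − 2 − 12λ. Setting this to zero and multiplying by λ: 12λ² + 2λ − 10 = 0.
λ = (−2 + √(2² + 4·12·10)) / (2·12) = (−2 + √484) / 24 = (−2 + 22)/24 = 5/6.
ℓ''(λ) = −10/λ² − 12 < 0, confirming a maximum.

λ̂_MAP = 0.833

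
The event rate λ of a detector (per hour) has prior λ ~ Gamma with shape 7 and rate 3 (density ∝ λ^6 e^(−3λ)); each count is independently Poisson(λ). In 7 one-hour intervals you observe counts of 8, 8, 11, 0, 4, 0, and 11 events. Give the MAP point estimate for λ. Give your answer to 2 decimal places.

Σxᵢ = 8+8+11+0+4+0+11 = 42, with n = 7.
Posterior ∝ λ^6e^(−3λ) · λ^42e^(−7λ) = λ^48e^(−10λ), i.e. Gamma(shape=49, rate=10).
The mode of a Gamma(a, b) with a ≥ 1 (shape–rate) is (a−1)/b = 48/10 ≈ 4.80.

λ̂_MAP = 4.80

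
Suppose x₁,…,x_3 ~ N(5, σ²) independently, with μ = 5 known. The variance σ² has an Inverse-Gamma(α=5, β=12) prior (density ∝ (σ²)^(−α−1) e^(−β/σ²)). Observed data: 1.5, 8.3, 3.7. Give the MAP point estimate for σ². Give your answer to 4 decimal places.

Sum of squared deviations about the known mean: SS = (1.5−5)² + (8.3−5)² + (3.7−5)² = 24.83.
The Normal likelihood contributes (σ²)^(−n/2) exp(−SS/(2σ²)), so the posterior is Inverse-Gamma(α + n/2, β + SS/2) = Inverse-Gamma(6.5, 24.415).
The mode of Inverse-Gamma(a, b) is b/(a+1) = 24.415/7.5 ≈ 3.2553.

σ̂²_MAP = 3.2553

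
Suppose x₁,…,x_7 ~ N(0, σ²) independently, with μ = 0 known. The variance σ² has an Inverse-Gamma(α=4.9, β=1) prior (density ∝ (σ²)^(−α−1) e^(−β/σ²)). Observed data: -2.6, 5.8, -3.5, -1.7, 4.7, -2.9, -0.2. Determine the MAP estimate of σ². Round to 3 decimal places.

σ̂²_MAP = 4.685

Sum of squared deviations about the known mean: SS = (-2.6−0)² + (5.8−0)² + (-3.5−0)² + (-1.7−0)² + (4.7−0)² + (-2.9−0)² + (-0.2−0)² = 86.08.
The Normal likelihood contributes (σ²)^(−n/2) exp(−SS/(2σ²)), so the posterior is Inverse-Gamma(α + n/2, β + SS/2) = Inverse-Gamma(8.4, 44.04).
The mode of Inverse-Gamma(a, b) is b/(a+1) = 44.04/9.4 ≈ 4.685.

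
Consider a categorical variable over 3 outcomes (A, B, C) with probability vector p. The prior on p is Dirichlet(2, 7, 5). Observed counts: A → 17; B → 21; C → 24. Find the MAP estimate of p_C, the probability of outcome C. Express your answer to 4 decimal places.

The posterior is Dirichlet(αᵢ + nᵢ) = Dirichlet(19, 28, 29).
For a Dirichlet(a₁,…,a_K) with all aᵢ > 1, the mode has j-th component (aⱼ − 1)/(Σaᵢ − K).
Here Σaᵢ = 76 and K = 3, so p_C = (29 − 1)/(76 − 3) = 28/73 ≈ 0.3836.

MAP estimate of p_C = 0.3836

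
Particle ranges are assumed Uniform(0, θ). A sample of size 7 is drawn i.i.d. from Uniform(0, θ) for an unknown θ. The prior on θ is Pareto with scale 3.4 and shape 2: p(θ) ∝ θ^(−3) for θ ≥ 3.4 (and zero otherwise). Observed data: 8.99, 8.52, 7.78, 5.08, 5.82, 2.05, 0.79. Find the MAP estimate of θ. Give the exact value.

The Uniform(0, θ) likelihood is θ^(−n) for θ ≥ max(xᵢ), zero otherwise. Here max(xᵢ) = 8.99.
Posterior ∝ θ^(−3) · θ^(−7) = θ^(−10) on θ ≥ max(3.4, 8.99) = 8.99.
This density is strictly decreasing in θ, so the posterior mode lies at the lower boundary of the support.

θ̂_MAP = 8.99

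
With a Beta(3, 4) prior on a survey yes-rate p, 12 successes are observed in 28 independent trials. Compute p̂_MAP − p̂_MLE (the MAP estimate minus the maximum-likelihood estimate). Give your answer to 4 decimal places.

MAP − MLE = -0.0043

Posterior is Beta(15, 20); MAP = (15−1)/(35−2) = 14/33 ≈ 0.42424.
MLE ignores the prior: p̂_MLE = k/n = 12/28 ≈ 0.42857.
Difference = 14/33 − 12/28 = -1/231 ≈ -0.0043.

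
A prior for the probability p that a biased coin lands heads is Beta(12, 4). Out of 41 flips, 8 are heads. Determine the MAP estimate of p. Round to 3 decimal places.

p̂_MAP = 0.345

Prior: Beta(12, 4).
Data: 8 successes in 41 trials. The binomial likelihood contributes p^8(1−p)^33, so the posterior is Beta(12+8, 4+33) = Beta(20, 37).
For Beta(a, b) with a, b > 1 the mode is (a−1)/(a+b−2) = 19/55 ≈ 0.345.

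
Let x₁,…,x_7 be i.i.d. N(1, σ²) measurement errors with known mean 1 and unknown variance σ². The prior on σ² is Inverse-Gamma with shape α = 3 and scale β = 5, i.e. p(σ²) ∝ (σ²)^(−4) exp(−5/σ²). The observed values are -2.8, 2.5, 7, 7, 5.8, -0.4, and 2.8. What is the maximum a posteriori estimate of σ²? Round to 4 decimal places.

Sum of squared deviations about the known mean: SS = (-2.8−1)² + (2.5−1)² + (7−1)² + (7−1)² + (5.8−1)² + (-0.4−1)² + (2.8−1)² = 116.93.
The Normal likelihood contributes (σ²)^(−n/2) exp(−SS/(2σ²)), so the posterior is Inverse-Gamma(α + n/2, β + SS/2) = Inverse-Gamma(6.5, 63.465).
The mode of Inverse-Gamma(a, b) is b/(a+1) = 63.465/7.5 ≈ 8.4620.

σ̂²_MAP = 8.4620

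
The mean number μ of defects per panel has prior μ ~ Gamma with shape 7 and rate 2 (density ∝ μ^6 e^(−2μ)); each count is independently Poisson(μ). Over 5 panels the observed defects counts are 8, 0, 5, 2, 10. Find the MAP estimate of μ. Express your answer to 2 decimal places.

Σxᵢ = 8+0+5+2+10 = 25, with n = 5.
Posterior ∝ μ^6e^(−2μ) · μ^25e^(−5μ) = μ^31e^(−7μ), i.e. Gamma(shape=32, rate=7).
The mode of a Gamma(a, b) with a ≥ 1 (shape–rate) is (a−1)/b = 31/7 ≈ 4.43.

μ̂_MAP = 4.43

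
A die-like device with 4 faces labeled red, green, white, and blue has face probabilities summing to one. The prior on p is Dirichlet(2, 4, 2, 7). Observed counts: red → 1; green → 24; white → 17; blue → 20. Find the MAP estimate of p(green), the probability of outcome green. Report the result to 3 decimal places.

MAP estimate of p(green) = 0.370

The posterior is Dirichlet(αᵢ + nᵢ) = Dirichlet(3, 28, 19, 27).
For a Dirichlet(a₁,…,a_K) with all aᵢ > 1, the mode has j-th component (aⱼ − 1)/(Σaᵢ − K).
Here Σaᵢ = 77 and K = 4, so p(green) = (28 − 1)/(77 − 4) = 27/73 ≈ 0.370.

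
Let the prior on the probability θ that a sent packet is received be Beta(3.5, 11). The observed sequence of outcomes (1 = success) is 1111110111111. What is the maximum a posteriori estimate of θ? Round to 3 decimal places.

Prior: Beta(3.5, 11).
Data: 12 successes in 13 trials (from the sequence). The binomial likelihood contributes θ^12(1−θ)^1, so the posterior is Beta(3.5+12, 11+1) = Beta(15.5, 12).
For Beta(a, b) with a, b > 1 the mode is (a−1)/(a+b−2) = 14.5/25.5 ≈ 0.569.

θ̂_MAP = 0.569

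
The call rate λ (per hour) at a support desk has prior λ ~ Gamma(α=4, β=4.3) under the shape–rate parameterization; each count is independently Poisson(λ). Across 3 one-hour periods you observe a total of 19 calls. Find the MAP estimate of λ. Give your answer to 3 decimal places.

Σxᵢ = 19, n = 3.
Posterior ∝ λ^3e^(−4.3λ) · λ^19e^(−3λ) = λ^22e^(−7.3λ), i.e. Gamma(shape=23, rate=7.3).
The mode of a Gamma(a, b) with a ≥ 1 (shape–rate) is (a−1)/b = 22/7.3 ≈ 3.014.

λ̂_MAP = 3.014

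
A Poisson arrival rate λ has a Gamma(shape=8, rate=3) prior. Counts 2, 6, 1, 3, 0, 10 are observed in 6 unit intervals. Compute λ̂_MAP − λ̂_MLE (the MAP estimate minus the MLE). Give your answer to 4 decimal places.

MAP − MLE = -0.4444

Σxᵢ = 22. Posterior is Gamma(30, 9); MAP = (30−1)/9 = 29/9 ≈ 3.22222.
MLE = x̄ = 22/6 ≈ 3.66667.
Difference = 29/9 − 22/6 = -4/9 ≈ -0.4444.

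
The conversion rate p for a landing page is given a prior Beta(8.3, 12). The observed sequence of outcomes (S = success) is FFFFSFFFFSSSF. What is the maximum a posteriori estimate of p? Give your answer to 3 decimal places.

p̂_MAP = 0.361

Prior: Beta(8.3, 12).
Data: 4 successes in 13 trials (from the sequence). The binomial likelihood contributes p^4(1−p)^9, so the posterior is Beta(8.3+4, 12+9) = Beta(12.3, 21).
For Beta(a, b) with a, b > 1 the mode is (a−1)/(a+b−2) = 11.3/31.3 ≈ 0.361.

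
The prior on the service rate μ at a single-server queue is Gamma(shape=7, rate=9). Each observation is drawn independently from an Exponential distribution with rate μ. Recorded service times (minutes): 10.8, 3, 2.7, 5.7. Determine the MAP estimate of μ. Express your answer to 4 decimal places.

The Exponential(rate=μ) likelihood is ∝ μ^n e^(−μΣtᵢ). Here n = 4 and Σtᵢ = 10.8 + 3 + 2.7 + 5.7 = 22.2.
Posterior ∝ μ^6e^(−9μ) · μ^4e^(−22.2μ) = μ^10e^(−31.2μ), i.e. Gamma(11, 31.2).
Mode = (a−1)/b = 10/31.2 ≈ 0.3205.

μ̂_MAP = 0.3205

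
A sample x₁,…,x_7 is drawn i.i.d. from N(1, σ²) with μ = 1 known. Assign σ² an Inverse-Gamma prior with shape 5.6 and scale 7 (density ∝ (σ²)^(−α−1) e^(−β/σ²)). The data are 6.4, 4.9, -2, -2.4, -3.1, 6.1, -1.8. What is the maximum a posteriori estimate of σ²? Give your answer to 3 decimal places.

Sum of squared deviations about the known mean: SS = (6.4−1)² + (4.9−1)² + (-2−1)² + (-2.4−1)² + (-3.1−1)² + (6.1−1)² + (-1.8−1)² = 115.59.
The Normal likelihood contributes (σ²)^(−n/2) exp(−SS/(2σ²)), so the posterior is Inverse-Gamma(α + n/2, β + SS/2) = Inverse-Gamma(9.1, 64.795).
The mode of Inverse-Gamma(a, b) is b/(a+1) = 64.795/10.1 ≈ 6.415.

σ̂²_MAP = 6.415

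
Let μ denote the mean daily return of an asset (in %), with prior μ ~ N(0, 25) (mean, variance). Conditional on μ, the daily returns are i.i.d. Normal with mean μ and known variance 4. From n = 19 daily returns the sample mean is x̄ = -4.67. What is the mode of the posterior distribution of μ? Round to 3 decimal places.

μ̂_MAP = -4.631

n = 19, x̄ = -4.67.
For a Normal prior and Normal likelihood with known variance, the posterior is Normal; its mode equals its mean, the precision-weighted average.
Prior precision 1/σ₀² = 1/25 = 0.04; data precision n/σ² = 19/4 = 4.75.
μ̂ = (0.04·0 + 4.75·(-4.67)) / (0.04 + 4.75) = (-22.1825)/4.79 = -8873/1916 ≈ -4.631.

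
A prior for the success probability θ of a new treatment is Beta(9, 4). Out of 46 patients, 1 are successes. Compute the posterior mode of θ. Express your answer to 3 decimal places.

Prior: Beta(9, 4).
Data: 1 success in 46 trials. The binomial likelihood contributes θ(1−θ)^45, so the posterior is Beta(9+1, 4+45) = Beta(10, 49).
For Beta(a, b) with a, b > 1 the mode is (a−1)/(a+b−2) = 9/57 ≈ 0.158.

θ̂_MAP = 0.158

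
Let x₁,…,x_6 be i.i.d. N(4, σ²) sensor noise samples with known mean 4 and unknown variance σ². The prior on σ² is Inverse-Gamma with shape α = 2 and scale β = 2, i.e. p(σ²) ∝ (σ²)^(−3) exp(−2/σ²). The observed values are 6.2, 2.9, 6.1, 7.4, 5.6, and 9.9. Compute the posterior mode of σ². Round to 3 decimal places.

σ̂²_MAP = 5.283

Sum of squared deviations about the known mean: SS = (6.2−4)² + (2.9−4)² + (6.1−4)² + (7.4−4)² + (5.6−4)² + (9.9−4)² = 59.39.
The Normal likelihood contributes (σ²)^(−n/2) exp(−SS/(2σ²)), so the posterior is Inverse-Gamma(α + n/2, β + SS/2) = Inverse-Gamma(5, 31.695).
The mode of Inverse-Gamma(a, b) is b/(a+1) = 31.695/6 ≈ 5.283.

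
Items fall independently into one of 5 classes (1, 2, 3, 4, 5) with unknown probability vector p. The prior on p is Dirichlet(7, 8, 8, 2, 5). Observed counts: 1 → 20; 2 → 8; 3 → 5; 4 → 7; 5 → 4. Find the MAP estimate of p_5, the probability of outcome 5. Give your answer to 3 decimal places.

MAP estimate: 0.116

The posterior is Dirichlet(αᵢ + nᵢ) = Dirichlet(27, 16, 13, 9, 9).
For a Dirichlet(a₁,…,a_K) with all aᵢ > 1, the mode has j-th component (aⱼ − 1)/(Σaᵢ − K).
Here Σaᵢ = 74 and K = 5, so p_5 = (9 − 1)/(74 − 5) = 8/69 ≈ 0.116.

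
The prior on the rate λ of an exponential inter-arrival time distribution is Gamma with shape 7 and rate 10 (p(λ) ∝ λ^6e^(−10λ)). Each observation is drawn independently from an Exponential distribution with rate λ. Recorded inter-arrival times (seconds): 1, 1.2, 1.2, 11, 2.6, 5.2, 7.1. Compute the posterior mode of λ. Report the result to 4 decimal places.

λ̂_MAP = 0.3308

The Exponential(rate=λ) likelihood is ∝ λ^n e^(−λΣtᵢ). Here n = 7 and Σtᵢ = 1 + 1.2 + 1.2 + 11 + 2.6 + 5.2 + 7.1 = 29.3.
Posterior ∝ λ^6e^(−10λ) · λ^7e^(−29.3λ) = λ^13e^(−39.3λ), i.e. Gamma(14, 39.3).
Mode = (a−1)/b = 13/39.3 ≈ 0.3308.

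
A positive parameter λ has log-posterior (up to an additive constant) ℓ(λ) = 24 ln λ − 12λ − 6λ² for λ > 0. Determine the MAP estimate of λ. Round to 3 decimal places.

ℓ'(λ) = 24/λ − 12 − 12λ. Setting this to zero and multiplying by λ: 12λ² + 12λ − 24 = 0.
λ = (−12 + √(12² + 4·12·24)) / (2·12) = (−12 + √1296) / 24 = (−12 + 36)/24 = 1.
ℓ''(λ) = −24/λ² − 12 < 0, confirming a maximum.

λ̂_MAP = 1.000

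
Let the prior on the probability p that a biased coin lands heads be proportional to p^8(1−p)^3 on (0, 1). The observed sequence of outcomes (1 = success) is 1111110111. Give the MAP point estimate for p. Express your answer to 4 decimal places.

p̂_MAP = 0.8095

The prior density ∝ p^8(1−p)^3 is the kernel of Beta(9, 4).
Data: 9 successes in 10 trials (from the sequence). The binomial likelihood contributes p^9(1−p)^1, so the posterior is Beta(9+9, 4+1) = Beta(18, 5).
For Beta(a, b) with a, b > 1 the mode is (a−1)/(a+b−2) = 17/21 ≈ 0.8095.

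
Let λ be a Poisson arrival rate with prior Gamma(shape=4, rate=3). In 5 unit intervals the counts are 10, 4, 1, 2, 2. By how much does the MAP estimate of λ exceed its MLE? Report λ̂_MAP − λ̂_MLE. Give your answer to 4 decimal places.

Σxᵢ = 19. Posterior is Gamma(23, 8); MAP = (23−1)/8 = 22/8 ≈ 2.75000.
MLE = x̄ = 19/5 ≈ 3.80000.
Difference = 22/8 − 19/5 = -21/20 ≈ -1.0500.

MAP − MLE = -1.0500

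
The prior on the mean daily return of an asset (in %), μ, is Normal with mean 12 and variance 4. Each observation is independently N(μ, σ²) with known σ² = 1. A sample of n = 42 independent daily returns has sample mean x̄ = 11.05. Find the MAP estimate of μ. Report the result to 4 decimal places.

n = 42, x̄ = 11.05.
For a Normal prior and Normal likelihood with known variance, the posterior is Normal; its mode equals its mean, the precision-weighted average.
Prior precision 1/σ₀² = 1/4 = 0.25; data precision n/σ² = 42/1 = 42.
μ̂ = (0.25·12 + 42·11.05) / (0.25 + 42) = 467.1/42.25 = 9342/845 ≈ 11.0556.

μ̂_MAP = 11.0556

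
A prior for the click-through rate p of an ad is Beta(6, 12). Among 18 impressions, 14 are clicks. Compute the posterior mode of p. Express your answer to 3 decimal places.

Prior: Beta(6, 12).
Data: 14 successes in 18 trials. The binomial likelihood contributes p^14(1−p)^4, so the posterior is Beta(6+14, 12+4) = Beta(20, 16).
For Beta(a, b) with a, b > 1 the mode is (a−1)/(a+b−2) = 19/34 ≈ 0.559.

p̂_MAP = 0.559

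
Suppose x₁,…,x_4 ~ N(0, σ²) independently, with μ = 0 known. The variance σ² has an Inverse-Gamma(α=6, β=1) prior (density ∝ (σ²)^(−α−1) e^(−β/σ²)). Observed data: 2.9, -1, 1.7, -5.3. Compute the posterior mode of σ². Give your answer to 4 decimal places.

σ̂²_MAP = 2.3550

Sum of squared deviations about the known mean: SS = (2.9−0)² + (-1−0)² + (1.7−0)² + (-5.3−0)² = 40.39.
The Normal likelihood contributes (σ²)^(−n/2) exp(−SS/(2σ²)), so the posterior is Inverse-Gamma(α + n/2, β + SS/2) = Inverse-Gamma(8, 21.195).
The mode of Inverse-Gamma(a, b) is b/(a+1) = 21.195/9 ≈ 2.3550.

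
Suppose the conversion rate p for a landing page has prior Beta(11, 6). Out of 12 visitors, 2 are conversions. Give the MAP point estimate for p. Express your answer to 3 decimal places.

Prior: Beta(11, 6).
Data: 2 successes in 12 trials. The binomial likelihood contributes p^2(1−p)^10, so the posterior is Beta(11+2, 6+10) = Beta(13, 16).
For Beta(a, b) with a, b > 1 the mode is (a−1)/(a+b−2) = 12/27 ≈ 0.444.

p̂_MAP = 0.444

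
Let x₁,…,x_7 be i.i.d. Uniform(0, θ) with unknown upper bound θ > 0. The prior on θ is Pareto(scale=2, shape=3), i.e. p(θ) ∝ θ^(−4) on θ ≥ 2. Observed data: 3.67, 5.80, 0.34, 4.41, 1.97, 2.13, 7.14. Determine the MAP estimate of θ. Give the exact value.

The Uniform(0, θ) likelihood is θ^(−n) for θ ≥ max(xᵢ), zero otherwise. Here max(xᵢ) = 7.14.
Posterior ∝ θ^(−4) · θ^(−7) = θ^(−11) on θ ≥ max(2, 7.14) = 7.14.
This density is strictly decreasing in θ, so the posterior mode lies at the lower boundary of the support.

θ̂_MAP = 7.14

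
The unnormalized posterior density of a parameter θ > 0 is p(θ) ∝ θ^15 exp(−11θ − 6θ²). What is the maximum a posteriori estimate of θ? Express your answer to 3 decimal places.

ℓ'(θ) = 15/θ − 11 − 12θ. Setting this to zero and multiplying by θ: 12θ² + 11θ − 15 = 0.
θ = (−11 + √(11² + 4·12·15)) / (2·12) = (−11 + √841) / 24 = (−11 + 29)/24 = 3/4.
ℓ''(θ) = −15/θ² − 12 < 0, confirming a maximum.

θ̂_MAP = 0.750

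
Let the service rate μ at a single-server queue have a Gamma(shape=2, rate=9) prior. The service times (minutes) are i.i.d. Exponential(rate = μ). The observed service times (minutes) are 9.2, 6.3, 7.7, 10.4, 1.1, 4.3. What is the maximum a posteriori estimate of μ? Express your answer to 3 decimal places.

The Exponential(rate=μ) likelihood is ∝ μ^n e^(−μΣtᵢ). Here n = 6 and Σtᵢ = 9.2 + 6.3 + 7.7 + 10.4 + 1.1 + 4.3 = 39.
Posterior ∝ μe^(−9μ) · μ^6e^(−39μ) = μ^7e^(−48μ), i.e. Gamma(8, 48).
Mode = (a−1)/b = 7/48 ≈ 0.146.

μ̂_MAP = 0.146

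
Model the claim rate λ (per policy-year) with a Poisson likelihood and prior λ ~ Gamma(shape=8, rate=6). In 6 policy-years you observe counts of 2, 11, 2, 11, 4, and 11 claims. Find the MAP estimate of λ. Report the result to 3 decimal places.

λ̂_MAP = 4.000

Σxᵢ = 2+11+2+11+4+11 = 41, with n = 6.
Posterior ∝ λ^7e^(−6λ) · λ^41e^(−6λ) = λ^48e^(−12λ), i.e. Gamma(shape=49, rate=12).
The mode of a Gamma(a, b) with a ≥ 1 (shape–rate) is (a−1)/b = 48/12 ≈ 4.000.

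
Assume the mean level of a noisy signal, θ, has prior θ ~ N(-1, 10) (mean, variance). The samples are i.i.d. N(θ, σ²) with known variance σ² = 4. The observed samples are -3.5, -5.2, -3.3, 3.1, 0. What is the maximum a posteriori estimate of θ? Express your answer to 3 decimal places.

θ̂_MAP = -1.722

n = 5; x̄ = ((-3.5) + (-5.2) + (-3.3) + 3.1 + 0)/5 = -8.9/5 = -1.78.
For a Normal prior and Normal likelihood with known variance, the posterior is Normal; its mode equals its mean, the precision-weighted average.
Prior precision 1/σ₀² = 1/10 = 0.1; data precision n/σ² = 5/4 = 1.25.
θ̂ = (0.1·(-1) + 1.25·(-1.78)) / (0.1 + 1.25) = (-2.325)/1.35 = -31/18 ≈ -1.722.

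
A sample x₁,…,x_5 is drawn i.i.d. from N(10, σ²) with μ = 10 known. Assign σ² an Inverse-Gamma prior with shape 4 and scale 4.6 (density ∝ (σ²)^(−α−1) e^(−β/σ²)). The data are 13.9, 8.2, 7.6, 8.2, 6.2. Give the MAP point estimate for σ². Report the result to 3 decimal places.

Sum of squared deviations about the known mean: SS = (13.9−10)² + (8.2−10)² + (7.6−10)² + (8.2−10)² + (6.2−10)² = 41.89.
The Normal likelihood contributes (σ²)^(−n/2) exp(−SS/(2σ²)), so the posterior is Inverse-Gamma(α + n/2, β + SS/2) = Inverse-Gamma(6.5, 25.545).
The mode of Inverse-Gamma(a, b) is b/(a+1) = 25.545/7.5 ≈ 3.406.

σ̂²_MAP = 3.406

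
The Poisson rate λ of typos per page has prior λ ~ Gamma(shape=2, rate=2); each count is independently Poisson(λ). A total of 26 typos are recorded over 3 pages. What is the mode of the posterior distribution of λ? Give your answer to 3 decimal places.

Σxᵢ = 26, n = 3.
Posterior ∝ λe^(−2λ) · λ^26e^(−3λ) = λ^27e^(−5λ), i.e. Gamma(shape=28, rate=5).
The mode of a Gamma(a, b) with a ≥ 1 (shape–rate) is (a−1)/b = 27/5 ≈ 5.400.

λ̂_MAP = 5.400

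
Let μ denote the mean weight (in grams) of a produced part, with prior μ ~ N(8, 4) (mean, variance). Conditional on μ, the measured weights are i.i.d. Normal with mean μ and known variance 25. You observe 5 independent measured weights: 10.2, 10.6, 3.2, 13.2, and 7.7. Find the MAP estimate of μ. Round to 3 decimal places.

n = 5; x̄ = (10.2 + 10.6 + 3.2 + 13.2 + 7.7)/5 = 44.9/5 = 8.98.
For a Normal prior and Normal likelihood with known variance, the posterior is Normal; its mode equals its mean, the precision-weighted average.
Prior precision 1/σ₀² = 1/4 = 0.25; data precision n/σ² = 5/25 = 0.2.
μ̂ = (0.25·8 + 0.2·8.98) / (0.25 + 0.2) = 3.796/0.45 = 1898/225 ≈ 8.436.

μ̂_MAP = 8.436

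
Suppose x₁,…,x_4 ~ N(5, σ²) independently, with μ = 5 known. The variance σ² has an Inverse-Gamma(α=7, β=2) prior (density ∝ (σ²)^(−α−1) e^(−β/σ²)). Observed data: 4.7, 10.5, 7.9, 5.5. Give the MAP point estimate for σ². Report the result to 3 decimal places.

σ̂²_MAP = 2.150

Sum of squared deviations about the known mean: SS = (4.7−5)² + (10.5−5)² + (7.9−5)² + (5.5−5)² = 39.
The Normal likelihood contributes (σ²)^(−n/2) exp(−SS/(2σ²)), so the posterior is Inverse-Gamma(α + n/2, β + SS/2) = Inverse-Gamma(9, 21.5).
The mode of Inverse-Gamma(a, b) is b/(a+1) = 21.5/10 ≈ 2.150.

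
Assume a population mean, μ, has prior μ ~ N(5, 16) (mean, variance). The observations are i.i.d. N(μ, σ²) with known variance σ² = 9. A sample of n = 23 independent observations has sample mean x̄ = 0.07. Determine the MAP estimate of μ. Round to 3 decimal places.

n = 23, x̄ = 0.07.
For a Normal prior and Normal likelihood with known variance, the posterior is Normal; its mode equals its mean, the precision-weighted average.
Prior precision 1/σ₀² = 1/16 = 0.0625; data precision n/σ² = 23/9.
μ̂ = (0.0625·5 + (23/9)·0.07) / (0.0625 + 23/9) = (1769/3600)/(377/144) = 61/325 ≈ 0.188.

μ̂_MAP = 0.188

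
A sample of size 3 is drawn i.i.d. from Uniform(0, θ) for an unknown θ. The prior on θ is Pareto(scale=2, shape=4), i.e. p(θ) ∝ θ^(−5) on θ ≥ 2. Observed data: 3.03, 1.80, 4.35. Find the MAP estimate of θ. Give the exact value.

The Uniform(0, θ) likelihood is θ^(−n) for θ ≥ max(xᵢ), zero otherwise. Here max(xᵢ) = 4.35.
Posterior ∝ θ^(−5) · θ^(−3) = θ^(−8) on θ ≥ max(2, 4.35) = 4.35.
This density is strictly decreasing in θ, so the posterior mode lies at the lower boundary of the support.

θ̂_MAP = 4.35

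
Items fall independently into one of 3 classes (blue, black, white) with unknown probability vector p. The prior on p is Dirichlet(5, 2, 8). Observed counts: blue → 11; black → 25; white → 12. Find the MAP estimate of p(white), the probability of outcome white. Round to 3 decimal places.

MAP estimate of p(white) = 0.317

The posterior is Dirichlet(αᵢ + nᵢ) = Dirichlet(16, 27, 20).
For a Dirichlet(a₁,…,a_K) with all aᵢ > 1, the mode has j-th component (aⱼ − 1)/(Σaᵢ − K).
Here Σaᵢ = 63 and K = 3, so p(white) = (20 − 1)/(63 − 3) = 19/60 ≈ 0.317.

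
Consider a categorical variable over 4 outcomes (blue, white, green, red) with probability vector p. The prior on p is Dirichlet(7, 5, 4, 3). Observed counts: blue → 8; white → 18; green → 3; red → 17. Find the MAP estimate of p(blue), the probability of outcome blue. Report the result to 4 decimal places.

The posterior is Dirichlet(αᵢ + nᵢ) = Dirichlet(15, 23, 7, 20).
For a Dirichlet(a₁,…,a_K) with all aᵢ > 1, the mode has j-th component (aⱼ − 1)/(Σaᵢ − K).
Here Σaᵢ = 65 and K = 4, so p(blue) = (15 − 1)/(65 − 4) = 14/61 ≈ 0.2295.

MAP estimate of p(blue) = 0.2295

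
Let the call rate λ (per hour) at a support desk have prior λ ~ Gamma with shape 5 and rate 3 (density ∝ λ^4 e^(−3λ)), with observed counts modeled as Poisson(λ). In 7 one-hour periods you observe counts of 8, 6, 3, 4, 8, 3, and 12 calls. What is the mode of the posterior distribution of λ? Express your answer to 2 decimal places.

Σxᵢ = 8+6+3+4+8+3+12 = 44, with n = 7.
Posterior ∝ λ^4e^(−3λ) · λ^44e^(−7λ) = λ^48e^(−10λ), i.e. Gamma(shape=49, rate=10).
The mode of a Gamma(a, b) with a ≥ 1 (shape–rate) is (a−1)/b = 48/10 ≈ 4.80.

λ̂_MAP = 4.80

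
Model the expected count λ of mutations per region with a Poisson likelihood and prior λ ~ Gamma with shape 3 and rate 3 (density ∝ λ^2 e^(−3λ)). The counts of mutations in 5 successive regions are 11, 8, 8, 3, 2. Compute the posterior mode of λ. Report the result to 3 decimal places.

λ̂_MAP = 4.250

Σxᵢ = 11+8+8+3+2 = 32, with n = 5.
Posterior ∝ λ^2e^(−3λ) · λ^32e^(−5λ) = λ^34e^(−8λ), i.e. Gamma(shape=35, rate=8).
The mode of a Gamma(a, b) with a ≥ 1 (shape–rate) is (a−1)/b = 34/8 ≈ 4.250.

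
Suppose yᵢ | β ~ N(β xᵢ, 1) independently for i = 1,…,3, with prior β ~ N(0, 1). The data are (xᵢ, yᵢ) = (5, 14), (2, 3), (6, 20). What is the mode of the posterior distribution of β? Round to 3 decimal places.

log p(β | y) = −Σ(yᵢ − βxᵢ)²/(2·1) − β²/(2·1) + const.
Setting the derivative to zero: Σxᵢ(yᵢ − βxᵢ)/1 − β/1 = 0, so β = Σxᵢyᵢ / (Σxᵢ² + σ²/τ²).
Σxᵢyᵢ = 5·14 + 2·3 + 6·20 = 196; Σxᵢ² = 65; σ²/τ² = 1.
β̂_MAP = 196 / (65 + 1) = 196/66 ≈ 2.970.

β̂_MAP = 2.970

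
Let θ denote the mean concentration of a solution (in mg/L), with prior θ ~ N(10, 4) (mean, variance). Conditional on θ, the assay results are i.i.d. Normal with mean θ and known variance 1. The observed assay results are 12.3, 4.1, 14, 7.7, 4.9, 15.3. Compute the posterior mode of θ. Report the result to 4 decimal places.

n = 6; x̄ = (12.3 + 4.1 + 14 + 7.7 + 4.9 + 15.3)/6 = 58.3/6 = 583/60 ≈ 9.7167.
For a Normal prior and Normal likelihood with known variance, the posterior is Normal; its mode equals its mean, the precision-weighted average.
Prior precision 1/σ₀² = 1/4 = 0.25; data precision n/σ² = 6/1 = 6.
θ̂ = (0.25·10 + 6·(583/60)) / (0.25 + 6) = 60.8/6.25 = 9.7280.

θ̂_MAP = 9.7280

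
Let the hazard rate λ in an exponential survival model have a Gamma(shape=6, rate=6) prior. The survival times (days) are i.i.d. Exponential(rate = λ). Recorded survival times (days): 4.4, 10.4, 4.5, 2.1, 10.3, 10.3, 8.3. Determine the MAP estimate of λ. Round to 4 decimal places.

λ̂_MAP = 0.2131

The Exponential(rate=λ) likelihood is ∝ λ^n e^(−λΣtᵢ). Here n = 7 and Σtᵢ = 4.4 + 10.4 + 4.5 + 2.1 + 10.3 + 10.3 + 8.3 = 50.3.
Posterior ∝ λ^5e^(−6λ) · λ^7e^(−50.3λ) = λ^12e^(−56.3λ), i.e. Gamma(13, 56.3).
Mode = (a−1)/b = 12/56.3 ≈ 0.2131.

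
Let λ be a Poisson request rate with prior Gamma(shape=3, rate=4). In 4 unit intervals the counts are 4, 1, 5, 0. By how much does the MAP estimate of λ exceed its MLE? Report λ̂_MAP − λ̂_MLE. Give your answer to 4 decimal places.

MAP − MLE = -1.0000

Σxᵢ = 10. Posterior is Gamma(13, 8); MAP = (13−1)/8 = 12/8 ≈ 1.50000.
MLE = x̄ = 10/4 ≈ 2.50000.
Difference = 12/8 − 10/4 = -1 ≈ -1.0000.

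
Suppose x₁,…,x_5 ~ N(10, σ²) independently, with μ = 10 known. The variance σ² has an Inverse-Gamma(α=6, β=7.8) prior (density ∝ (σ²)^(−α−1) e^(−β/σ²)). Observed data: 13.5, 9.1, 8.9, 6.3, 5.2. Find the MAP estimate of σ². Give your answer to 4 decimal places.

Sum of squared deviations about the known mean: SS = (13.5−10)² + (9.1−10)² + (8.9−10)² + (6.3−10)² + (5.2−10)² = 51.
The Normal likelihood contributes (σ²)^(−n/2) exp(−SS/(2σ²)), so the posterior is Inverse-Gamma(α + n/2, β + SS/2) = Inverse-Gamma(8.5, 33.3).
The mode of Inverse-Gamma(a, b) is b/(a+1) = 33.3/9.5 ≈ 3.5053.

σ̂²_MAP = 3.5053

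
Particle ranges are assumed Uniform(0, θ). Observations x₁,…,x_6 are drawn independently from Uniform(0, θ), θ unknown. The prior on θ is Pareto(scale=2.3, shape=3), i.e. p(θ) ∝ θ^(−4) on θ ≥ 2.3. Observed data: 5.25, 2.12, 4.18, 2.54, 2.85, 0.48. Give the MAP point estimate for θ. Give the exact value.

The Uniform(0, θ) likelihood is θ^(−n) for θ ≥ max(xᵢ), zero otherwise. Here max(xᵢ) = 5.25.
Posterior ∝ θ^(−4) · θ^(−6) = θ^(−10) on θ ≥ max(2.3, 5.25) = 5.25.
This density is strictly decreasing in θ, so the posterior mode lies at the lower boundary of the support.

θ̂_MAP = 5.25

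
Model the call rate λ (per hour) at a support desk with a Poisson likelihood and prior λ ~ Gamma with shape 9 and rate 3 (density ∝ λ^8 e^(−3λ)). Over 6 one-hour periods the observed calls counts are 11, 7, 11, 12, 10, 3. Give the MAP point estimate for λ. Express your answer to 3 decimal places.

λ̂_MAP = 6.889

Σxᵢ = 11+7+11+12+10+3 = 54, with n = 6.
Posterior ∝ λ^8e^(−3λ) · λ^54e^(−6λ) = λ^62e^(−9λ), i.e. Gamma(shape=63, rate=9).
The mode of a Gamma(a, b) with a ≥ 1 (shape–rate) is (a−1)/b = 62/9 ≈ 6.889.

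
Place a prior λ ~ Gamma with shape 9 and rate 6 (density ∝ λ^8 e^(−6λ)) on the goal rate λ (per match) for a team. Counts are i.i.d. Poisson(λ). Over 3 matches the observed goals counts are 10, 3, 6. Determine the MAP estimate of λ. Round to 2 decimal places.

λ̂_MAP = 3.00

Σxᵢ = 10+3+6 = 19, with n = 3.
Posterior ∝ λ^8e^(−6λ) · λ^19e^(−3λ) = λ^27e^(−9λ), i.e. Gamma(shape=28, rate=9).
The mode of a Gamma(a, b) with a ≥ 1 (shape–rate) is (a−1)/b = 27/9 ≈ 3.00.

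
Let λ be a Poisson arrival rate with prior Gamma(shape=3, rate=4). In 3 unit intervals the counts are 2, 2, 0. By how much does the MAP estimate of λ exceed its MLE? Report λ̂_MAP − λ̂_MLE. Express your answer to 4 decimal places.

Σxᵢ = 4. Posterior is Gamma(7, 7); MAP = (7−1)/7 = 6/7 ≈ 0.85714.
MLE = x̄ = 4/3 ≈ 1.33333.
Difference = 6/7 − 4/3 = -10/21 ≈ -0.4762.

MAP − MLE = -0.4762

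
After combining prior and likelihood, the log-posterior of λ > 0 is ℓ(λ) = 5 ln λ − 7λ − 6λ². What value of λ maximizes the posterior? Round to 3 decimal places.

λ̂_MAP = 0.417

ℓ'(λ) = 5/λ − 7 − 12λ. Setting this to zero and multiplying by λ: 12λ² + 7λ − 5 = 0.
λ = (−7 + √(7² + 4·12·5)) / (2·12) = (−7 + √289) / 24 = (−7 + 17)/24 = 5/12.
ℓ''(λ) = −5/λ² − 12 < 0, confirming a maximum.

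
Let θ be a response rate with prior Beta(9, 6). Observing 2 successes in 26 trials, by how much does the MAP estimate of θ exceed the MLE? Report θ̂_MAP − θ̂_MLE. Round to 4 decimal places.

MAP − MLE = 0.1795

Posterior is Beta(11, 30); MAP = (11−1)/(41−2) = 10/39 ≈ 0.25641.
MLE ignores the prior: θ̂_MLE = k/n = 2/26 ≈ 0.07692.
Difference = 10/39 − 2/26 = 7/39 ≈ 0.1795.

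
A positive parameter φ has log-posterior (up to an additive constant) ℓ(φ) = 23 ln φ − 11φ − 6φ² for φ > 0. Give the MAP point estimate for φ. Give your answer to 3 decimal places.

ℓ'(φ) = 23/φ − 11 − 12φ. Setting this to zero and multiplying by φ: 12φ² + 11φ − 23 = 0.
φ = (−11 + √(11² + 4·12·23)) / (2·12) = (−11 + √1225) / 24 = (−11 + 35)/24 = 1.
ℓ''(φ) = −23/φ² − 12 < 0, confirming a maximum.

φ̂_MAP = 1.000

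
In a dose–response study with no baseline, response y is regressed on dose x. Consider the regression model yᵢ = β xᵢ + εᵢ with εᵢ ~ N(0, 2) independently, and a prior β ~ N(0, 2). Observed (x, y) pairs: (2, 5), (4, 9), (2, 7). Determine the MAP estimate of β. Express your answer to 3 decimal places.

β̂_MAP = 2.400

log p(β | y) = −Σ(yᵢ − βxᵢ)²/(2·2) − β²/(2·2) + const.
Setting the derivative to zero: Σxᵢ(yᵢ − βxᵢ)/2 − β/2 = 0, so β = Σxᵢyᵢ / (Σxᵢ² + σ²/τ²).
Σxᵢyᵢ = 2·5 + 4·9 + 2·7 = 60; Σxᵢ² = 24; σ²/τ² = 1.
β̂_MAP = 60 / (24 + 1) = 60/25 ≈ 2.400.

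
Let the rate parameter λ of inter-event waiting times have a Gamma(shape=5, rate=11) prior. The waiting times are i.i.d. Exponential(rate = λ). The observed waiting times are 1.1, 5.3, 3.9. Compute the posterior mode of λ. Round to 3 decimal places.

The Exponential(rate=λ) likelihood is ∝ λ^n e^(−λΣtᵢ). Here n = 3 and Σtᵢ = 1.1 + 5.3 + 3.9 = 10.3.
Posterior ∝ λ^4e^(−11λ) · λ^3e^(−10.3λ) = λ^7e^(−21.3λ), i.e. Gamma(8, 21.3).
Mode = (a−1)/b = 7/21.3 ≈ 0.329.

λ̂_MAP = 0.329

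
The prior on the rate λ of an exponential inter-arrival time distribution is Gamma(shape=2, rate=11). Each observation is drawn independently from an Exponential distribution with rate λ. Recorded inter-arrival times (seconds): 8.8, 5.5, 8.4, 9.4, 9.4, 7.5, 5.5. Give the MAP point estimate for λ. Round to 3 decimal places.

λ̂_MAP = 0.122

The Exponential(rate=λ) likelihood is ∝ λ^n e^(−λΣtᵢ). Here n = 7 and Σtᵢ = 8.8 + 5.5 + 8.4 + 9.4 + 9.4 + 7.5 + 5.5 = 54.5.
Posterior ∝ λe^(−11λ) · λ^7e^(−54.5λ) = λ^8e^(−65.5λ), i.e. Gamma(9, 65.5).
Mode = (a−1)/b = 8/65.5 ≈ 0.122.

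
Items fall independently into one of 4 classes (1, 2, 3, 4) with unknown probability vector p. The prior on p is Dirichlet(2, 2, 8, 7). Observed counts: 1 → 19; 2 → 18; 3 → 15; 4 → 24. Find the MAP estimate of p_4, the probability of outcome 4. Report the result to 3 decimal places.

The posterior is Dirichlet(αᵢ + nᵢ) = Dirichlet(21, 20, 23, 31).
For a Dirichlet(a₁,…,a_K) with all aᵢ > 1, the mode has j-th component (aⱼ − 1)/(Σaᵢ − K).
Here Σaᵢ = 95 and K = 4, so p_4 = (31 − 1)/(95 − 4) = 30/91 ≈ 0.330.

MAP estimate: 0.330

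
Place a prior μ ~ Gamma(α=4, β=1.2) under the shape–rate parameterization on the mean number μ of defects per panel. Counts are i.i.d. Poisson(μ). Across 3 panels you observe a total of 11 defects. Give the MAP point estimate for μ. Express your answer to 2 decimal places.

μ̂_MAP = 3.33

Σxᵢ = 11, n = 3.
Posterior ∝ μ^3e^(−1.2μ) · μ^11e^(−3μ) = μ^14e^(−4.2μ), i.e. Gamma(shape=15, rate=4.2).
The mode of a Gamma(a, b) with a ≥ 1 (shape–rate) is (a−1)/b = 14/4.2 ≈ 3.33.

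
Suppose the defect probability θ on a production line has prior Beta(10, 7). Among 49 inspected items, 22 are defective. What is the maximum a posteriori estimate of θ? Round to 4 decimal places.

Prior: Beta(10, 7).
Data: 22 successes in 49 trials. The binomial likelihood contributes θ^22(1−θ)^27, so the posterior is Beta(10+22, 7+27) = Beta(32, 34).
For Beta(a, b) with a, b > 1 the mode is (a−1)/(a+b−2) = 31/64 ≈ 0.4844.

θ̂_MAP = 0.4844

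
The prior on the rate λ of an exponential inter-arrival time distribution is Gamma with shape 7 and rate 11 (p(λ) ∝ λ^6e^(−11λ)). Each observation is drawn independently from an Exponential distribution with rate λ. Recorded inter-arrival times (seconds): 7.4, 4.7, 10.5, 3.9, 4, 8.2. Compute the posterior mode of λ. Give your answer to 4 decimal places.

λ̂_MAP = 0.2414

The Exponential(rate=λ) likelihood is ∝ λ^n e^(−λΣtᵢ). Here n = 6 and Σtᵢ = 7.4 + 4.7 + 10.5 + 3.9 + 4 + 8.2 = 38.7.
Posterior ∝ λ^6e^(−11λ) · λ^6e^(−38.7λ) = λ^12e^(−49.7λ), i.e. Gamma(13, 49.7).
Mode = (a−1)/b = 12/49.7 ≈ 0.2414.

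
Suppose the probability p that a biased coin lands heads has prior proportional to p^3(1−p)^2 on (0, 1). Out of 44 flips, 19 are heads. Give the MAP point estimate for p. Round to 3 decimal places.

p̂_MAP = 0.449

The prior density ∝ p^3(1−p)^2 is the kernel of Beta(4, 3).
Data: 19 successes in 44 trials. The binomial likelihood contributes p^19(1−p)^25, so the posterior is Beta(4+19, 3+25) = Beta(23, 28).
For Beta(a, b) with a, b > 1 the mode is (a−1)/(a+b−2) = 22/49 ≈ 0.449.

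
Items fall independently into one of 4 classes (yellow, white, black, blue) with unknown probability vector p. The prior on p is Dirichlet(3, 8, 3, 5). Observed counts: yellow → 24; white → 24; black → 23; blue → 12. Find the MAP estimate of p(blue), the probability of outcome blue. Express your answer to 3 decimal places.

The posterior is Dirichlet(αᵢ + nᵢ) = Dirichlet(27, 32, 26, 17).
For a Dirichlet(a₁,…,a_K) with all aᵢ > 1, the mode has j-th component (aⱼ − 1)/(Σaᵢ − K).
Here Σaᵢ = 102 and K = 4, so p(blue) = (17 − 1)/(102 − 4) = 16/98 ≈ 0.163.

MAP estimate of p(blue) = 0.163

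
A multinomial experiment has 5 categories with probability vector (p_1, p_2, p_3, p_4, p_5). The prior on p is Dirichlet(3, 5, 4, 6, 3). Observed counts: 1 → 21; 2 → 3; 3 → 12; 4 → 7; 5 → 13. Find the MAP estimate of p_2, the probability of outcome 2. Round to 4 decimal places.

MAP estimate: 0.0972

The posterior is Dirichlet(αᵢ + nᵢ) = Dirichlet(24, 8, 16, 13, 16).
For a Dirichlet(a₁,…,a_K) with all aᵢ > 1, the mode has j-th component (aⱼ − 1)/(Σaᵢ − K).
Here Σaᵢ = 77 and K = 5, so p_2 = (8 − 1)/(77 − 5) = 7/72 ≈ 0.0972.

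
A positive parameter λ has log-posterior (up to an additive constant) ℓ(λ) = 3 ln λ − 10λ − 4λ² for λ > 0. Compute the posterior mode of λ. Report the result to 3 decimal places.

λ̂_MAP = 0.250

ℓ'(λ) = 3/λ − 10 − 8λ. Setting this to zero and multiplying by λ: 8λ² + 10λ − 3 = 0.
λ = (−10 + √(10² + 4·8·3)) / (2·8) = (−10 + √196) / 16 = (−10 + 14)/16 = 1/4.
ℓ''(λ) = −3/λ² − 8 < 0, confirming a maximum.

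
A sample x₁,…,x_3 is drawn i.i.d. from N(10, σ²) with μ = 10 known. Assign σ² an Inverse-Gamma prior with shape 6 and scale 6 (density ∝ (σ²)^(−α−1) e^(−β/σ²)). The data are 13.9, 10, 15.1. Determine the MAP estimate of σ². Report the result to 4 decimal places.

σ̂²_MAP = 3.1306

Sum of squared deviations about the known mean: SS = (13.9−10)² + (10−10)² + (15.1−10)² = 41.22.
The Normal likelihood contributes (σ²)^(−n/2) exp(−SS/(2σ²)), so the posterior is Inverse-Gamma(α + n/2, β + SS/2) = Inverse-Gamma(7.5, 26.61).
The mode of Inverse-Gamma(a, b) is b/(a+1) = 26.61/8.5 ≈ 3.1306.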